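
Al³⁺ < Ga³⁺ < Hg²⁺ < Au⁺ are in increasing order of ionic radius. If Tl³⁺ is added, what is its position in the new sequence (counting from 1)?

Al³⁺ (Z=13, 10 e⁻), Ga³⁺ (Z=31, 28 e⁻), Tl³⁺ (Z=81, 78 e⁻), Hg²⁺ (Z=80, 78 e⁻), Au⁺ (Z=79, 78 e⁻). Al³⁺ < Ga³⁺ (same group, period 3 vs 4); Ga³⁺ < Tl³⁺ (same group, period 4 vs 6); Tl³⁺ < Hg²⁺ (isoelectronic, higher Z=81 is smaller); Hg²⁺ < Au⁺ (isoelectronic, higher Z=80 is smaller).
With Tl³⁺ included the full order is Al³⁺ < Ga³⁺ < Tl³⁺ < Hg²⁺ < Au⁺, so it takes position 3.

3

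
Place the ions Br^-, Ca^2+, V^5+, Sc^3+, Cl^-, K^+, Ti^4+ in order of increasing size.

V^5+ (Z=23, 18 e⁻), Ti^4+ (Z=22, 18 e⁻), Sc^3+ (Z=21, 18 e⁻), Ca^2+ (Z=20, 18 e⁻), K^+ (Z=19, 18 e⁻), Cl^- (Z=17, 18 e⁻), Br^- (Z=35, 36 e⁻). V^5+ < Ti^4+ (isoelectronic, higher Z=23 is smaller); Ti^4+ < Sc^3+ (isoelectronic, higher Z=22 is smaller); Sc^3+ < Ca^2+ (isoelectronic, higher Z=21 is smaller); Ca^2+ < K^+ (isoelectronic, higher Z=20 is smaller); K^+ < Cl^- (isoelectronic, higher Z=19 is smaller); Cl^- < Br^- (same group, period 3 vs 4).

V^5+ < Ti^4+ < Sc^3+ < Ca^2+ < K^+ < Cl^- < Br^-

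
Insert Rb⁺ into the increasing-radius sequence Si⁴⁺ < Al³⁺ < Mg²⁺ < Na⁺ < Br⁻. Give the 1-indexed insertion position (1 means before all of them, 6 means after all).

5

Tabulating Z and e⁻: Si⁴⁺ has 10 e⁻ (Z=14), Al³⁺ has 10 e⁻ (Z=13), Mg²⁺ has 10 e⁻ (Z=12), Na⁺ has 10 e⁻ (Z=11), Rb⁺ has 36 e⁻ (Z=37), Br⁻ has 36 e⁻ (Z=35). Si⁴⁺ < Al³⁺ (isoelectronic, higher Z=14 is smaller); Al³⁺ < Mg²⁺ (isoelectronic, higher Z=13 is smaller); Mg²⁺ < Na⁺ (isoelectronic, higher Z=12 is smaller); Na⁺ < Rb⁺ (same group, 2 shells fewer); Rb⁺ < Br⁻ (both 36 e⁻, Z=37>35).
Putting Rb⁺ in gives Si⁴⁺ < Al³⁺ < Mg²⁺ < Na⁺ < Rb⁺ < Br⁻; it lands at slot 5.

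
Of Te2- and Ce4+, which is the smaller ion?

These species are isoelectronic with 54 electrons. The only difference is the number of protons: Ce4+ (Z=58), Te2- (Z=52). The strongest nuclear pull (Ce4+) gives the smallest ion.

Ce4+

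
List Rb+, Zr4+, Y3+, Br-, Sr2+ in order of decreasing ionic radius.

All of these have 36 electrons (isoelectronic). With the same electron cloud, the ion with the most protons pulls it in tightest. Nuclear charges: Zr4+ (Z=40), Y3+ (Z=39), Sr2+ (Z=38), Rb+ (Z=37), Br- (Z=35). Highest Z is smallest.

Br- > Rb+ > Sr2+ > Y3+ > Zr4+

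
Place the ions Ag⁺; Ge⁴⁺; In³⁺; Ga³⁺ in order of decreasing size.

Ag⁺ > In³⁺ > Ga³⁺ > Ge⁴⁺

Electron counts and nuclear charges: Ge⁴⁺ has 28 e⁻ (Z=32), Ga³⁺ has 28 e⁻ (Z=31), In³⁺ has 46 e⁻ (Z=49), Ag⁺ has 46 e⁻ (Z=47). Ge⁴⁺ < Ga³⁺ (both 28 e⁻, Z=32>31); Ga³⁺ < In³⁺ (same group, period 4 vs 5); In³⁺ < Ag⁺ (isoelectronic, higher Z=49 is smaller).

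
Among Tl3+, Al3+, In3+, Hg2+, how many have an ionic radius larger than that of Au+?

First list Z and electron count for each: Al3+ has 10 e⁻ (Z=13), In3+ has 46 e⁻ (Z=49), Tl3+ has 78 e⁻ (Z=81), Hg2+ has 78 e⁻ (Z=80), Au+ has 78 e⁻ (Z=79). Al3+ < In3+ (same group, 2 shells fewer); In3+ < Tl3+ (same group, period 5 vs 6); Tl3+ < Hg2+ (isoelectronic, higher Z=81 is smaller); Hg2+ < Au+ (both 78 e⁻, Z=80>79).
Placing each against Au+: smaller — Al3+, In3+, Tl3+, Hg2+; larger — none. Count: 0.

0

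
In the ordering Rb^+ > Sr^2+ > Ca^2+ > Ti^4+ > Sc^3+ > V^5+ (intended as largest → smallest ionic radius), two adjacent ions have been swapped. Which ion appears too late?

Sc^3+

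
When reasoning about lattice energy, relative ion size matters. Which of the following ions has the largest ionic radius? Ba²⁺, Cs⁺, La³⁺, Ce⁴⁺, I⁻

I⁻

All of these have 54 electrons (isoelectronic). With the same electron cloud, the ion with the most protons pulls it in tightest. Nuclear charges: Ce⁴⁺ (Z=58), La³⁺ (Z=57), Ba²⁺ (Z=56), Cs⁺ (Z=55), I⁻ (Z=53). Highest Z is smallest.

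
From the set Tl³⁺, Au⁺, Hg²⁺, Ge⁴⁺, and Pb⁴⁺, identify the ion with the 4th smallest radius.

Hg²⁺

Tabulating Z and e⁻: Ge⁴⁺ has 28 e⁻ (Z=32), Pb⁴⁺ has 78 e⁻ (Z=82), Tl³⁺ has 78 e⁻ (Z=81), Hg²⁺ has 78 e⁻ (Z=80), Au⁺ has 78 e⁻ (Z=79). Ge⁴⁺ < Pb⁴⁺ (same group, period 4 vs 6); Pb⁴⁺ < Tl³⁺ (isoelectronic, higher Z=82 is smaller); Tl³⁺ < Hg²⁺ (both 78 e⁻, Z=81>80); Hg²⁺ < Au⁺ (both 78 e⁻, Z=80>79).
So the order is Ge⁴⁺ < Pb⁴⁺ < Tl³⁺ < Hg²⁺ < Au⁺; the 4th-smallest ion is Hg²⁺.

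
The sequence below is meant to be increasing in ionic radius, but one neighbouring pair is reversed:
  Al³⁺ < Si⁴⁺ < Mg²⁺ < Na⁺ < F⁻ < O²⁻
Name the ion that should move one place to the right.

Al³⁺

Check each adjacent pair. Al³⁺ and Si⁴⁺ are reversed: both have 10 electrons but Z(Si)=14 > Z(Al)=13, so Si⁴⁺ should be the smaller of the two. No other neighbouring pair contradicts the periodic trends, so Al³⁺ is the ion listed too early.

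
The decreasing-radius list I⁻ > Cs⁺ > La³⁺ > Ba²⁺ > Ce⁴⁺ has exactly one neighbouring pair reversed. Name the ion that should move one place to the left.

Ba²⁺

Compare adjacent ions: La³⁺ and Ba²⁺ share 54 electrons; the higher nuclear charge on La (Z=57) contracts it more, so La³⁺ < Ba²⁺ — yet in this decreasing list La³⁺ sits before Ba²⁺. Nothing else is reversed, so Ba²⁺ should move one place to the left.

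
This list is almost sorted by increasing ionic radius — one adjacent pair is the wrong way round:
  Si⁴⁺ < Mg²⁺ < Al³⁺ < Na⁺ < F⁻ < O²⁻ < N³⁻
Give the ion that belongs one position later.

Compare adjacent ions: both have 10 electrons but Z(Al)=13 > Z(Mg)=12, so Al³⁺ should be the smaller of the two — yet in this increasing list Mg²⁺ sits before Al³⁺. Nothing else is reversed, so Mg²⁺ should move one place to the right.

Mg²⁺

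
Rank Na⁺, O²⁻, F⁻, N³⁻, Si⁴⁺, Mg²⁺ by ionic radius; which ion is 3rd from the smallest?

Na⁺

All of these have 10 electrons (isoelectronic). With the same electron cloud, the ion with the most protons pulls it in tightest. Nuclear charges: Si⁴⁺ (Z=14), Mg²⁺ (Z=12), Na⁺ (Z=11), F⁻ (Z=9), O²⁻ (Z=8), N³⁻ (Z=7). Highest Z is smallest.
Ordering: Si⁴⁺ < Mg²⁺ < Na⁺ < F⁻ < O²⁻ < N³⁻. The 3rd smallest is Na⁺.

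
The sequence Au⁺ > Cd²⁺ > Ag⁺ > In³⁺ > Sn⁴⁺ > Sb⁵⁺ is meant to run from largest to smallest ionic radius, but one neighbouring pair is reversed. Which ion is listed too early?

Check each adjacent pair. Cd²⁺ and Ag⁺ are reversed: Cd²⁺ and Ag⁺ share 46 electrons; the higher nuclear charge on Cd (Z=48) contracts it more, so Cd²⁺ < Ag⁺. No other neighbouring pair contradicts the periodic trends, so Cd²⁺ is the ion listed too early.

Cd²⁺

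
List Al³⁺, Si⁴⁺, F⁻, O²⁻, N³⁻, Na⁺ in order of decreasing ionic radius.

Isoelectronic series (10 e⁻ each). Size is set by nuclear charge: more protons means a smaller ion. Si⁴⁺ (Z=14), Al³⁺ (Z=13), Na⁺ (Z=11), F⁻ (Z=9), O²⁻ (Z=8), N³⁻ (Z=7).

N³⁻ > O²⁻ > F⁻ > Na⁺ > Al³⁺ > Si⁴⁺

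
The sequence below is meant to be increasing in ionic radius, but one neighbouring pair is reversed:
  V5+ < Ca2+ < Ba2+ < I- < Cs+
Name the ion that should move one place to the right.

I-

Scanning neighbour by neighbour, only I-/Cs+ violates a trend: they are isoelectronic (54 e⁻) and Cs has more protons than I (55 vs 53), making Cs+ smaller. That makes I- the one sitting a position early relative to where it belongs.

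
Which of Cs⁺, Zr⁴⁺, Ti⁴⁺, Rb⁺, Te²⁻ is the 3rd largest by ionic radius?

Rb⁺

First list Z and electron count for each: Ti⁴⁺ (Z=22, 18 e⁻), Zr⁴⁺ (Z=40, 36 e⁻), Rb⁺ (Z=37, 36 e⁻), Cs⁺ (Z=55, 54 e⁻), Te²⁻ (Z=52, 54 e⁻). Ti⁴⁺ < Zr⁴⁺ (same group, 1 shell fewer); Zr⁴⁺ < Rb⁺ (isoelectronic, higher Z=40 is smaller); Rb⁺ < Cs⁺ (same group, 1 shell fewer); Cs⁺ < Te²⁻ (isoelectronic, higher Z=55 is smaller).
That gives Ti⁴⁺ < Zr⁴⁺ < Rb⁺ < Cs⁺ < Te²⁻. From the largest end, number 3 is Rb⁺.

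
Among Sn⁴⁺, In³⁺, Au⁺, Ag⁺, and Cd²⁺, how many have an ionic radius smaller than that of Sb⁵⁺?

0

Work out protons and electrons: Sb⁵⁺ has 46 e⁻ (Z=51), Sn⁴⁺ has 46 e⁻ (Z=50), In³⁺ has 46 e⁻ (Z=49), Cd²⁺ has 46 e⁻ (Z=48), Ag⁺ has 46 e⁻ (Z=47), Au⁺ has 78 e⁻ (Z=79). Sb⁵⁺ < Sn⁴⁺ (both 46 e⁻, Z=51>50); Sn⁴⁺ < In³⁺ (both 46 e⁻, Z=50>49); In³⁺ < Cd²⁺ (both 46 e⁻, Z=49>48); Cd²⁺ < Ag⁺ (isoelectronic, higher Z=48 is smaller); Ag⁺ < Au⁺ (same group, 1 shell fewer).
Placing each against Sb⁵⁺: smaller — none; larger — Sn⁴⁺, In³⁺, Cd²⁺, Ag⁺, Au⁺. Count: 0.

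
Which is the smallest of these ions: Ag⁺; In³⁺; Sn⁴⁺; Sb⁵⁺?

These species are isoelectronic with 46 electrons. The only difference is the number of protons: Sb⁵⁺ (Z=51), Sn⁴⁺ (Z=50), In³⁺ (Z=49), Ag⁺ (Z=47). The strongest nuclear pull (Sb⁵⁺) gives the smallest ion.

Sb⁵⁺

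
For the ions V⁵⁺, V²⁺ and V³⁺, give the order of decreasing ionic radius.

These are all V ions. Removing more electrons (higher positive charge) pulls the remaining electrons in closer, so V⁵⁺ is smallest and V²⁺ is largest.

V²⁺ > V³⁺ > V⁵⁺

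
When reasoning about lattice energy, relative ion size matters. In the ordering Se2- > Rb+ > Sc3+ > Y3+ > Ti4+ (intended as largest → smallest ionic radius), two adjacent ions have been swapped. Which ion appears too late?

Check each adjacent pair. Sc3+ and Y3+ are reversed: Sc3+ and Y3+ are in one column with the same charge; the lighter period-4 ion has one fewer shell and is smaller. No other neighbouring pair contradicts the periodic trends, so Y3+ is the ion listed too late.

Y3+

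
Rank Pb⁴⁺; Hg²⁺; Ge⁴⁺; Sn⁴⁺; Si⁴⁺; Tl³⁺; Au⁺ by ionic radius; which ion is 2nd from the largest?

Electron counts and nuclear charges: Si⁴⁺: 10 e⁻, Z=14, Ge⁴⁺: 28 e⁻, Z=32, Sn⁴⁺: 46 e⁻, Z=50, Pb⁴⁺: 78 e⁻, Z=82, Tl³⁺: 78 e⁻, Z=81, Hg²⁺: 78 e⁻, Z=80, Au⁺: 78 e⁻, Z=79. Si⁴⁺ < Ge⁴⁺ (same group, 1 shell fewer); Ge⁴⁺ < Sn⁴⁺ (same group, period 4 vs 5); Sn⁴⁺ < Pb⁴⁺ (same group, period 5 vs 6); Pb⁴⁺ < Tl³⁺ (isoelectronic, higher Z=82 is smaller); Tl³⁺ < Hg²⁺ (isoelectronic, higher Z=81 is smaller); Hg²⁺ < Au⁺ (both 78 e⁻, Z=80>79).
So the order is Si⁴⁺ < Ge⁴⁺ < Sn⁴⁺ < Pb⁴⁺ < Tl³⁺ < Hg²⁺ < Au⁺; the 2nd-largest ion is Hg²⁺.

Hg²⁺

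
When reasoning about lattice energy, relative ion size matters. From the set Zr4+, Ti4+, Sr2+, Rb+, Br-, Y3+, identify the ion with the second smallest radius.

Zr4+

Ti4+ (Z=22, 18 e⁻), Zr4+ (Z=40, 36 e⁻), Y3+ (Z=39, 36 e⁻), Sr2+ (Z=38, 36 e⁻), Rb+ (Z=37, 36 e⁻), Br- (Z=35, 36 e⁻). Ti4+ < Zr4+ (same group, period 4 vs 5); Zr4+ < Y3+ (isoelectronic, higher Z=40 is smaller); Y3+ < Sr2+ (isoelectronic, higher Z=39 is smaller); Sr2+ < Rb+ (both 36 e⁻, Z=38>37); Rb+ < Br- (isoelectronic, higher Z=37 is smaller).
That gives Ti4+ < Zr4+ < Y3+ < Sr2+ < Rb+ < Br-. From the smallest end, number 2 is Zr4+.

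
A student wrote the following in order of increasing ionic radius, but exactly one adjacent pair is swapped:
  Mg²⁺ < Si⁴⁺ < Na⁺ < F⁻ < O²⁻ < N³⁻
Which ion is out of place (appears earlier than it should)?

Mg²⁺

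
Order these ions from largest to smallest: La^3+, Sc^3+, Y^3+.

La^3+ > Y^3+ > Sc^3+

All are in the same group with charge +3. Radius grows down the group as n (the outermost shell) increases.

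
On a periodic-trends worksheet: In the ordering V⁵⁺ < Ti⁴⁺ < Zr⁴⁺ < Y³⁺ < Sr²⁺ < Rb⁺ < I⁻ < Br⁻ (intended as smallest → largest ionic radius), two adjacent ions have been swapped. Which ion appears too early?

The pair I⁻, Br⁻ is the wrong way round — Br⁻ and I⁻ are in one column with the same charge; the lighter period-4 ion has one fewer shell and is smaller. All other adjacent pairs agree with periodic trends, so I⁻ is the misplaced ion.

I⁻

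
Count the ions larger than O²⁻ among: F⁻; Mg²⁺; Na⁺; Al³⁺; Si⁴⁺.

These species are isoelectronic with 10 electrons. The only difference is the number of protons: Si⁴⁺ (Z=14), Al³⁺ (Z=13), Mg²⁺ (Z=12), Na⁺ (Z=11), F⁻ (Z=9), O²⁻ (Z=8). The strongest nuclear pull (Si⁴⁺) gives the smallest ion.
Placing each against O²⁻: smaller — Si⁴⁺, Al³⁺, Mg²⁺, Na⁺, F⁻; larger — none. So 0 are larger.

0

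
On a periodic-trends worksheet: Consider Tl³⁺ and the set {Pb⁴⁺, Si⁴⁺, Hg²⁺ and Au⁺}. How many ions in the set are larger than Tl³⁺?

2

Electron counts and nuclear charges: Si⁴⁺ has 10 e⁻ (Z=14), Pb⁴⁺ has 78 e⁻ (Z=82), Tl³⁺ has 78 e⁻ (Z=81), Hg²⁺ has 78 e⁻ (Z=80), Au⁺ has 78 e⁻ (Z=79). Si⁴⁺ < Pb⁴⁺ (same group, period 3 vs 6); Pb⁴⁺ < Tl³⁺ (both 78 e⁻, Z=82>81); Tl³⁺ < Hg²⁺ (isoelectronic, higher Z=81 is smaller); Hg²⁺ < Au⁺ (isoelectronic, higher Z=80 is smaller).
Ordering all of them (including Tl³⁺) by radius gives Si⁴⁺ < Pb⁴⁺ < Tl³⁺ < Hg²⁺ < Au⁺. So 2 are larger.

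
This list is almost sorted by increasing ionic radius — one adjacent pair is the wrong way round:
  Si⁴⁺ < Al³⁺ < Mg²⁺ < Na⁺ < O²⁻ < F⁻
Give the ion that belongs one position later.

The pair O²⁻, F⁻ is the wrong way round — they are isoelectronic (10 e⁻) and F has more protons than O (9 vs 8), making F⁻ smaller. All other adjacent pairs agree with periodic trends, so O²⁻ is the misplaced ion.

O²⁻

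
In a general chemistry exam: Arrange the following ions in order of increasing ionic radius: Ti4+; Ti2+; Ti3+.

Ti4+ < Ti3+ < Ti2+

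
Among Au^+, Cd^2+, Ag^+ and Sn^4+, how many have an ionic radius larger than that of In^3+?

3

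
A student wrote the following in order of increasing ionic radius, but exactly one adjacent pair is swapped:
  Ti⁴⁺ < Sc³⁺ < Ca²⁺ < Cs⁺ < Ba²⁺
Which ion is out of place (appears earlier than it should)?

The pair Cs⁺, Ba²⁺ is the wrong way round — they are isoelectronic (54 e⁻) and Ba has more protons than Cs (56 vs 55), making Ba²⁺ smaller. All other adjacent pairs agree with periodic trends, so Cs⁺ is the misplaced ion.

Cs⁺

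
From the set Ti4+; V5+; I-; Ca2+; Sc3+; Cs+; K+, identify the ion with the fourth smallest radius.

Electron counts and nuclear charges: V5+: 18 e⁻, Z=23, Ti4+: 18 e⁻, Z=22, Sc3+: 18 e⁻, Z=21, Ca2+: 18 e⁻, Z=20, K+: 18 e⁻, Z=19, Cs+: 54 e⁻, Z=55, I-: 54 e⁻, Z=53. V5+ < Ti4+ (isoelectronic, higher Z=23 is smaller); Ti4+ < Sc3+ (isoelectronic, higher Z=22 is smaller); Sc3+ < Ca2+ (both 18 e⁻, Z=21>20); Ca2+ < K+ (isoelectronic, higher Z=20 is smaller); K+ < Cs+ (same group, 2 shells fewer); Cs+ < I- (isoelectronic, higher Z=55 is smaller).
So the order is V5+ < Ti4+ < Sc3+ < Ca2+ < K+ < Cs+ < I-; the 4th-smallest ion is Ca2+.

Ca2+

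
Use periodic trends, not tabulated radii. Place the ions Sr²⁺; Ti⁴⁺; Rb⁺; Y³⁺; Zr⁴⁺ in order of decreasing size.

Rb⁺ > Sr²⁺ > Y³⁺ > Zr⁴⁺ > Ti⁴⁺

Tabulating Z and e⁻: Ti⁴⁺ has 18 e⁻ (Z=22), Zr⁴⁺ has 36 e⁻ (Z=40), Y³⁺ has 36 e⁻ (Z=39), Sr²⁺ has 36 e⁻ (Z=38), Rb⁺ has 36 e⁻ (Z=37). Ti⁴⁺ < Zr⁴⁺ (same group, period 4 vs 5); Zr⁴⁺ < Y³⁺ (both 36 e⁻, Z=40>39); Y³⁺ < Sr²⁺ (isoelectronic, higher Z=39 is smaller); Sr²⁺ < Rb⁺ (both 36 e⁻, Z=38>37).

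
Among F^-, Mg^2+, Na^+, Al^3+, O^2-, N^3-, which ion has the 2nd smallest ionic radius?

Mg^2+

Isoelectronic series (10 e⁻ each). Size is set by nuclear charge: more protons means a smaller ion. Al^3+ (Z=13), Mg^2+ (Z=12), Na^+ (Z=11), F^- (Z=9), O^2- (Z=8), N^3- (Z=7).
Ordering: Al^3+ < Mg^2+ < Na^+ < F^- < O^2- < N^3-. The 2nd smallest is Mg^2+.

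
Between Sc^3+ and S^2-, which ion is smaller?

Sc^3+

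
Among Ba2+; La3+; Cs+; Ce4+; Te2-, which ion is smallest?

Ce4+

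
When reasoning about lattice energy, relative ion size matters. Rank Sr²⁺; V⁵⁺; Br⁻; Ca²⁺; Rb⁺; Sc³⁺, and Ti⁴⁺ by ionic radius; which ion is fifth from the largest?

Sc³⁺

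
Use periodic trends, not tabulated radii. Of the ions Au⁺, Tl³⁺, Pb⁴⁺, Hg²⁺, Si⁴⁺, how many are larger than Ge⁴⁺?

4

First list Z and electron count for each: Si⁴⁺: 10 e⁻, Z=14, Ge⁴⁺: 28 e⁻, Z=32, Pb⁴⁺: 78 e⁻, Z=82, Tl³⁺: 78 e⁻, Z=81, Hg²⁺: 78 e⁻, Z=80, Au⁺: 78 e⁻, Z=79. Si⁴⁺ < Ge⁴⁺ (same group, 1 shell fewer); Ge⁴⁺ < Pb⁴⁺ (same group, 2 shells fewer); Pb⁴⁺ < Tl³⁺ (both 78 e⁻, Z=82>81); Tl³⁺ < Hg²⁺ (isoelectronic, higher Z=81 is smaller); Hg²⁺ < Au⁺ (isoelectronic, higher Z=80 is smaller).
Ordering all of them (including Ge⁴⁺) by radius gives Si⁴⁺ < Ge⁴⁺ < Pb⁴⁺ < Tl³⁺ < Hg²⁺ < Au⁺. Count: 4.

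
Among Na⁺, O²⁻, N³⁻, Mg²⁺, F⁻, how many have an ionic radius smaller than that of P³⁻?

Mg²⁺ has 10 e⁻ (Z=12), Na⁺ has 10 e⁻ (Z=11), F⁻ has 10 e⁻ (Z=9), O²⁻ has 10 e⁻ (Z=8), N³⁻ has 10 e⁻ (Z=7), P³⁻ has 18 e⁻ (Z=15). Mg²⁺ < Na⁺ (isoelectronic, higher Z=12 is smaller); Na⁺ < F⁻ (isoelectronic, higher Z=11 is smaller); F⁻ < O²⁻ (both 10 e⁻, Z=9>8); O²⁻ < N³⁻ (isoelectronic, higher Z=8 is smaller); N³⁻ < P³⁻ (same group, 1 shell fewer).
Placing each against P³⁻: smaller — Mg²⁺, Na⁺, F⁻, O²⁻, N³⁻; larger — none. That's 5.

5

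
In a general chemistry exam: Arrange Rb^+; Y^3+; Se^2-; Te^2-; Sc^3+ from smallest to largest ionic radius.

Electron counts and nuclear charges: Sc^3+: 18 e⁻, Z=21, Y^3+: 36 e⁻, Z=39, Rb^+: 36 e⁻, Z=37, Se^2-: 36 e⁻, Z=34, Te^2-: 54 e⁻, Z=52. Sc^3+ < Y^3+ (same group, period 4 vs 5); Y^3+ < Rb^+ (isoelectronic, higher Z=39 is smaller); Rb^+ < Se^2- (isoelectronic, higher Z=37 is smaller); Se^2- < Te^2- (same group, period 4 vs 5).

Sc^3+ < Y^3+ < Rb^+ < Se^2- < Te^2-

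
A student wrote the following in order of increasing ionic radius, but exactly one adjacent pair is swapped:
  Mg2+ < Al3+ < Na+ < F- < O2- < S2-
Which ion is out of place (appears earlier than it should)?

Compare adjacent ions: Al3+ and Mg2+ share 10 electrons; the higher nuclear charge on Al (Z=13) contracts it more, so Al3+ < Mg2+ — yet in this increasing list Mg2+ sits before Al3+. Nothing else is reversed, so Mg2+ should move one place to the right.

Mg2+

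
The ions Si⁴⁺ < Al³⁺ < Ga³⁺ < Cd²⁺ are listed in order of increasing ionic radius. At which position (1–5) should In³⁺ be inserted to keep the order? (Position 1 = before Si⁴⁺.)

Work out protons and electrons: Si⁴⁺ (Z=14, 10 e⁻), Al³⁺ (Z=13, 10 e⁻), Ga³⁺ (Z=31, 28 e⁻), In³⁺ (Z=49, 46 e⁻), Cd²⁺ (Z=48, 46 e⁻). Si⁴⁺ < Al³⁺ (isoelectronic, higher Z=14 is smaller); Al³⁺ < Ga³⁺ (same group, period 3 vs 4); Ga³⁺ < In³⁺ (same group, 1 shell fewer); In³⁺ < Cd²⁺ (both 46 e⁻, Z=49>48).
With In³⁺ included the full order is Si⁴⁺ < Al³⁺ < Ga³⁺ < In³⁺ < Cd²⁺, so it takes position 4.

4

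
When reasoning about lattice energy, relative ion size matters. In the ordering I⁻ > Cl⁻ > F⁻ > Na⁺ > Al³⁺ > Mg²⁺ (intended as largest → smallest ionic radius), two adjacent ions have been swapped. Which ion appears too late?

Mg²⁺

Check each adjacent pair. Al³⁺ and Mg²⁺ are reversed: Al³⁺ and Mg²⁺ share 10 electrons; the higher nuclear charge on Al (Z=13) contracts it more, so Al³⁺ < Mg²⁺. No other neighbouring pair contradicts the periodic trends, so Mg²⁺ is the ion listed too late.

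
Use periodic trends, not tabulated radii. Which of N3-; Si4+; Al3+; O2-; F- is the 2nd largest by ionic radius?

O2-

These species are isoelectronic with 10 electrons. The only difference is the number of protons: Si4+ (Z=14), Al3+ (Z=13), F- (Z=9), O2- (Z=8), N3- (Z=7). The strongest nuclear pull (Si4+) gives the smallest ion.
That gives Si4+ < Al3+ < F- < O2- < N3-. From the largest end, number 2 is O2-.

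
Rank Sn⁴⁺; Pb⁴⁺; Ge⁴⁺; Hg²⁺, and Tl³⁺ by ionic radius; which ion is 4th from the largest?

Sn⁴⁺

Work out protons and electrons: Ge⁴⁺ (Z=32, 28 e⁻), Sn⁴⁺ (Z=50, 46 e⁻), Pb⁴⁺ (Z=82, 78 e⁻), Tl³⁺ (Z=81, 78 e⁻), Hg²⁺ (Z=80, 78 e⁻). Ge⁴⁺ < Sn⁴⁺ (same group, period 4 vs 5); Sn⁴⁺ < Pb⁴⁺ (same group, 1 shell fewer); Pb⁴⁺ < Tl³⁺ (isoelectronic, higher Z=82 is smaller); Tl³⁺ < Hg²⁺ (isoelectronic, higher Z=81 is smaller).
That gives Ge⁴⁺ < Sn⁴⁺ < Pb⁴⁺ < Tl³⁺ < Hg²⁺. From the largest end, number 4 is Sn⁴⁺.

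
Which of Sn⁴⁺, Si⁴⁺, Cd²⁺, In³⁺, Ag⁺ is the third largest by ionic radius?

In³⁺

Work out protons and electrons: Si⁴⁺: 10 e⁻, Z=14, Sn⁴⁺: 46 e⁻, Z=50, In³⁺: 46 e⁻, Z=49, Cd²⁺: 46 e⁻, Z=48, Ag⁺: 46 e⁻, Z=47. Si⁴⁺ < Sn⁴⁺ (same group, period 3 vs 5); Sn⁴⁺ < In³⁺ (both 46 e⁻, Z=50>49); In³⁺ < Cd²⁺ (isoelectronic, higher Z=49 is smaller); Cd²⁺ < Ag⁺ (isoelectronic, higher Z=48 is smaller).
Full ascending order: Si⁴⁺ < Sn⁴⁺ < In³⁺ < Cd²⁺ < Ag⁺. Counting from the largest, position 3 is In³⁺.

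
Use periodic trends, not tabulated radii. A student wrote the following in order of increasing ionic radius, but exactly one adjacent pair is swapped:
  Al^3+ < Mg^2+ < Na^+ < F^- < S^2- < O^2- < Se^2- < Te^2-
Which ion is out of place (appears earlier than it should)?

S^2-

The pair S^2-, O^2- is the wrong way round — same group and charge — period 2 sits above period 3, so O^2- is smaller. All other adjacent pairs agree with periodic trends, so S^2- is the misplaced ion.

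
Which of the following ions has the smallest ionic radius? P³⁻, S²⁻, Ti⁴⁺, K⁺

These species are isoelectronic with 18 electrons. The only difference is the number of protons: Ti⁴⁺ (Z=22), K⁺ (Z=19), S²⁻ (Z=16), P³⁻ (Z=15). The strongest nuclear pull (Ti⁴⁺) gives the smallest ion.

Ti⁴⁺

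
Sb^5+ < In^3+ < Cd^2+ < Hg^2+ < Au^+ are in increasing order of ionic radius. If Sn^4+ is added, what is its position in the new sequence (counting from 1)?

2

Sb^5+ (Z=51, 46 e⁻), Sn^4+ (Z=50, 46 e⁻), In^3+ (Z=49, 46 e⁻), Cd^2+ (Z=48, 46 e⁻), Hg^2+ (Z=80, 78 e⁻), Au^+ (Z=79, 78 e⁻). Sb^5+ < Sn^4+ (isoelectronic, higher Z=51 is smaller); Sn^4+ < In^3+ (both 46 e⁻, Z=50>49); In^3+ < Cd^2+ (both 46 e⁻, Z=49>48); Cd^2+ < Hg^2+ (same group, 1 shell fewer); Hg^2+ < Au^+ (isoelectronic, higher Z=80 is smaller).
The complete sequence is Sb^5+ < Sn^4+ < In^3+ < Cd^2+ < Hg^2+ < Au^+. Sn^4+ sits at position 2.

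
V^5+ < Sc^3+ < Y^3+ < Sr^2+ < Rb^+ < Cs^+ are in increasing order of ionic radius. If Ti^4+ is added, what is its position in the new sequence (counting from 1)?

2

Tabulating Z and e⁻: V^5+ (Z=23, 18 e⁻), Ti^4+ (Z=22, 18 e⁻), Sc^3+ (Z=21, 18 e⁻), Y^3+ (Z=39, 36 e⁻), Sr^2+ (Z=38, 36 e⁻), Rb^+ (Z=37, 36 e⁻), Cs^+ (Z=55, 54 e⁻). V^5+ < Ti^4+ (both 18 e⁻, Z=23>22); Ti^4+ < Sc^3+ (both 18 e⁻, Z=22>21); Sc^3+ < Y^3+ (same group, 1 shell fewer); Y^3+ < Sr^2+ (isoelectronic, higher Z=39 is smaller); Sr^2+ < Rb^+ (isoelectronic, higher Z=38 is smaller); Rb^+ < Cs^+ (same group, period 5 vs 6).
With Ti^4+ included the full order is V^5+ < Ti^4+ < Sc^3+ < Y^3+ < Sr^2+ < Rb^+ < Cs^+, so it takes position 2.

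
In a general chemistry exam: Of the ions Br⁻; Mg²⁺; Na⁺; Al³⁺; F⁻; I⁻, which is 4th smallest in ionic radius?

Work out protons and electrons: Al³⁺ (Z=13, 10 e⁻), Mg²⁺ (Z=12, 10 e⁻), Na⁺ (Z=11, 10 e⁻), F⁻ (Z=9, 10 e⁻), Br⁻ (Z=35, 36 e⁻), I⁻ (Z=53, 54 e⁻). Al³⁺ < Mg²⁺ (both 10 e⁻, Z=13>12); Mg²⁺ < Na⁺ (both 10 e⁻, Z=12>11); Na⁺ < F⁻ (both 10 e⁻, Z=11>9); F⁻ < Br⁻ (same group, period 2 vs 4); Br⁻ < I⁻ (same group, 1 shell fewer).
Full ascending order: Al³⁺ < Mg²⁺ < Na⁺ < F⁻ < Br⁻ < I⁻. Counting from the smallest, position 4 is F⁻.

F⁻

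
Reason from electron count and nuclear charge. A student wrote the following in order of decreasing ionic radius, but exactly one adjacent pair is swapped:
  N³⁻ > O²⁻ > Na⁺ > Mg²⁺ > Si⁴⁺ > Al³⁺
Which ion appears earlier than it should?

Si⁴⁺

Check each adjacent pair. Si⁴⁺ and Al³⁺ are reversed: both have 10 electrons but Z(Si)=14 > Z(Al)=13, so Si⁴⁺ should be the smaller of the two. No other neighbouring pair contradicts the periodic trends, so Si⁴⁺ is the ion listed too early.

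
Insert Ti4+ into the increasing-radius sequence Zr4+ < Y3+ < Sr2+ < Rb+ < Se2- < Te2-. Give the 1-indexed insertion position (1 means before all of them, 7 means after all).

Tabulating Z and e⁻: Ti4+ (Z=22, 18 e⁻), Zr4+ (Z=40, 36 e⁻), Y3+ (Z=39, 36 e⁻), Sr2+ (Z=38, 36 e⁻), Rb+ (Z=37, 36 e⁻), Se2- (Z=34, 36 e⁻), Te2- (Z=52, 54 e⁻). Ti4+ < Zr4+ (same group, period 4 vs 5); Zr4+ < Y3+ (both 36 e⁻, Z=40>39); Y3+ < Sr2+ (both 36 e⁻, Z=39>38); Sr2+ < Rb+ (both 36 e⁻, Z=38>37); Rb+ < Se2- (both 36 e⁻, Z=37>34); Se2- < Te2- (same group, period 4 vs 5).
The complete sequence is Ti4+ < Zr4+ < Y3+ < Sr2+ < Rb+ < Se2- < Te2-. Ti4+ sits at position 1.

1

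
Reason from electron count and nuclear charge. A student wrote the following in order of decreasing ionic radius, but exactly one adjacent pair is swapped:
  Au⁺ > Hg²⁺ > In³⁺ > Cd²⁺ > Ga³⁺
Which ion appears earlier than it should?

In³⁺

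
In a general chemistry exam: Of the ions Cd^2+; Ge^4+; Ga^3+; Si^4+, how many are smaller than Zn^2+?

3

First list Z and electron count for each: Si^4+ (Z=14, 10 e⁻), Ge^4+ (Z=32, 28 e⁻), Ga^3+ (Z=31, 28 e⁻), Zn^2+ (Z=30, 28 e⁻), Cd^2+ (Z=48, 46 e⁻). Si^4+ < Ge^4+ (same group, 1 shell fewer); Ge^4+ < Ga^3+ (isoelectronic, higher Z=32 is smaller); Ga^3+ < Zn^2+ (both 28 e⁻, Z=31>30); Zn^2+ < Cd^2+ (same group, period 4 vs 5).
Placing each against Zn^2+: smaller — Si^4+, Ge^4+, Ga^3+; larger — Cd^2+. That's 3.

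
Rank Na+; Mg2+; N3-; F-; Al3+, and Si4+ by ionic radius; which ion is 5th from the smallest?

Each ion has 10 electrons. The ranking follows nuclear charge in reverse — greater Z gives a smaller radius. Si4+ (Z=14), Al3+ (Z=13), Mg2+ (Z=12), Na+ (Z=11), F- (Z=9), N3- (Z=7).
Ordering: Si4+ < Al3+ < Mg2+ < Na+ < F- < N3-. The 5th smallest is F-.

F-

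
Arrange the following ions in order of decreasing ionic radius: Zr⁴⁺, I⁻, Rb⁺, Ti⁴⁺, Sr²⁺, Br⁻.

I⁻ > Br⁻ > Rb⁺ > Sr²⁺ > Zr⁴⁺ > Ti⁴⁺

Work out protons and electrons: Ti⁴⁺ (Z=22, 18 e⁻), Zr⁴⁺ (Z=40, 36 e⁻), Sr²⁺ (Z=38, 36 e⁻), Rb⁺ (Z=37, 36 e⁻), Br⁻ (Z=35, 36 e⁻), I⁻ (Z=53, 54 e⁻). Ti⁴⁺ < Zr⁴⁺ (same group, 1 shell fewer); Zr⁴⁺ < Sr²⁺ (isoelectronic, higher Z=40 is smaller); Sr²⁺ < Rb⁺ (isoelectronic, higher Z=38 is smaller); Rb⁺ < Br⁻ (both 36 e⁻, Z=37>35); Br⁻ < I⁻ (same group, period 4 vs 5).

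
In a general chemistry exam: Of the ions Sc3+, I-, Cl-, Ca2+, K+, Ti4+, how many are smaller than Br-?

5

First list Z and electron count for each: Ti4+ (Z=22, 18 e⁻), Sc3+ (Z=21, 18 e⁻), Ca2+ (Z=20, 18 e⁻), K+ (Z=19, 18 e⁻), Cl- (Z=17, 18 e⁻), Br- (Z=35, 36 e⁻), I- (Z=53, 54 e⁻). Ti4+ < Sc3+ (isoelectronic, higher Z=22 is smaller); Sc3+ < Ca2+ (both 18 e⁻, Z=21>20); Ca2+ < K+ (isoelectronic, higher Z=20 is smaller); K+ < Cl- (both 18 e⁻, Z=19>17); Cl- < Br- (same group, 1 shell fewer); Br- < I- (same group, period 4 vs 5).
Overall: Ti4+ < Sc3+ < Ca2+ < K+ < Cl- < Br- < I-. Br- has 5 below it and 1 above. Count: 5.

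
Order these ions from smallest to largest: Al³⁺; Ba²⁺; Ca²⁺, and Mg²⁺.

Electron counts and nuclear charges: Al³⁺: 10 e⁻, Z=13, Mg²⁺: 10 e⁻, Z=12, Ca²⁺: 18 e⁻, Z=20, Ba²⁺: 54 e⁻, Z=56. Al³⁺ < Mg²⁺ (isoelectronic, higher Z=13 is smaller); Mg²⁺ < Ca²⁺ (same group, period 3 vs 4); Ca²⁺ < Ba²⁺ (same group, 2 shells fewer).

Al³⁺ < Mg²⁺ < Ca²⁺ < Ba²⁺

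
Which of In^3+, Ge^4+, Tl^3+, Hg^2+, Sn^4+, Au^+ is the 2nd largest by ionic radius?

Ge^4+ (Z=32, 28 e⁻), Sn^4+ (Z=50, 46 e⁻), In^3+ (Z=49, 46 e⁻), Tl^3+ (Z=81, 78 e⁻), Hg^2+ (Z=80, 78 e⁻), Au^+ (Z=79, 78 e⁻). Ge^4+ < Sn^4+ (same group, 1 shell fewer); Sn^4+ < In^3+ (both 46 e⁻, Z=50>49); In^3+ < Tl^3+ (same group, 1 shell fewer); Tl^3+ < Hg^2+ (isoelectronic, higher Z=81 is smaller); Hg^2+ < Au^+ (isoelectronic, higher Z=80 is smaller).
That gives Ge^4+ < Sn^4+ < In^3+ < Tl^3+ < Hg^2+ < Au^+. From the largest end, number 2 is Hg^2+.

Hg^2+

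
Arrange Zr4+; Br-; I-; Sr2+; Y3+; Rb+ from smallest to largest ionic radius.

Zr4+ has 36 e⁻ (Z=40), Y3+ has 36 e⁻ (Z=39), Sr2+ has 36 e⁻ (Z=38), Rb+ has 36 e⁻ (Z=37), Br- has 36 e⁻ (Z=35), I- has 54 e⁻ (Z=53). Zr4+ < Y3+ (both 36 e⁻, Z=40>39); Y3+ < Sr2+ (isoelectronic, higher Z=39 is smaller); Sr2+ < Rb+ (both 36 e⁻, Z=38>37); Rb+ < Br- (isoelectronic, higher Z=37 is smaller); Br- < I- (same group, 1 shell fewer).

Zr4+ < Y3+ < Sr2+ < Rb+ < Br- < I-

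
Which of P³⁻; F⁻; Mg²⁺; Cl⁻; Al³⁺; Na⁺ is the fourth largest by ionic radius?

Electron counts and nuclear charges: Al³⁺: 10 e⁻, Z=13, Mg²⁺: 10 e⁻, Z=12, Na⁺: 10 e⁻, Z=11, F⁻: 10 e⁻, Z=9, Cl⁻: 18 e⁻, Z=17, P³⁻: 18 e⁻, Z=15. Al³⁺ < Mg²⁺ (isoelectronic, higher Z=13 is smaller); Mg²⁺ < Na⁺ (both 10 e⁻, Z=12>11); Na⁺ < F⁻ (isoelectronic, higher Z=11 is smaller); F⁻ < Cl⁻ (same group, 1 shell fewer); Cl⁻ < P³⁻ (isoelectronic, higher Z=17 is smaller).
So the order is Al³⁺ < Mg²⁺ < Na⁺ < F⁻ < Cl⁻ < P³⁻; the 4th-largest ion is Na⁺.

Na⁺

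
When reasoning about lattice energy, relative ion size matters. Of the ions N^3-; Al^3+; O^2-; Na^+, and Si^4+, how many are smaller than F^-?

3

All of these have 10 electrons (isoelectronic). With the same electron cloud, the ion with the most protons pulls it in tightest. Nuclear charges: Si^4+ (Z=14), Al^3+ (Z=13), Na^+ (Z=11), F^- (Z=9), O^2- (Z=8), N^3- (Z=7). Highest Z is smallest.
Ordering all of them (including F^-) by radius gives Si^4+ < Al^3+ < Na^+ < F^- < O^2- < N^3-. Count: 3.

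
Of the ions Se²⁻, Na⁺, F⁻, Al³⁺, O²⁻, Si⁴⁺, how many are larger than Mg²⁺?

Tabulating Z and e⁻: Si⁴⁺ has 10 e⁻ (Z=14), Al³⁺ has 10 e⁻ (Z=13), Mg²⁺ has 10 e⁻ (Z=12), Na⁺ has 10 e⁻ (Z=11), F⁻ has 10 e⁻ (Z=9), O²⁻ has 10 e⁻ (Z=8), Se²⁻ has 36 e⁻ (Z=34). Si⁴⁺ < Al³⁺ (isoelectronic, higher Z=14 is smaller); Al³⁺ < Mg²⁺ (isoelectronic, higher Z=13 is smaller); Mg²⁺ < Na⁺ (both 10 e⁻, Z=12>11); Na⁺ < F⁻ (isoelectronic, higher Z=11 is smaller); F⁻ < O²⁻ (both 10 e⁻, Z=9>8); O²⁻ < Se²⁻ (same group, 2 shells fewer).
Overall: Si⁴⁺ < Al³⁺ < Mg²⁺ < Na⁺ < F⁻ < O²⁻ < Se²⁻. Mg²⁺ has 2 below it and 4 above. Count: 4.

4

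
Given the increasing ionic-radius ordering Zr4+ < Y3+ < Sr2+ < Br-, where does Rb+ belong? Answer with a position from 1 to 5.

4

All of these have 36 electrons (isoelectronic). With the same electron cloud, the ion with the most protons pulls it in tightest. Nuclear charges: Zr4+ (Z=40), Y3+ (Z=39), Sr2+ (Z=38), Rb+ (Z=37), Br- (Z=35). Highest Z is smallest.
Putting Rb+ in gives Zr4+ < Y3+ < Sr2+ < Rb+ < Br-; it lands at slot 4.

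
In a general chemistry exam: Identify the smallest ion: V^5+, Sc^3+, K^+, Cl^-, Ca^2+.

Isoelectronic series (18 e⁻ each). Size is set by nuclear charge: more protons means a smaller ion. V^5+ (Z=23), Sc^3+ (Z=21), Ca^2+ (Z=20), K^+ (Z=19), Cl^- (Z=17).

V^5+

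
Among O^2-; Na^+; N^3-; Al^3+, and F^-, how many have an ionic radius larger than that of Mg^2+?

These species are isoelectronic with 10 electrons. The only difference is the number of protons: Al^3+ (Z=13), Mg^2+ (Z=12), Na^+ (Z=11), F^- (Z=9), O^2- (Z=8), N^3- (Z=7). The strongest nuclear pull (Al^3+) gives the smallest ion.
Overall: Al^3+ < Mg^2+ < Na^+ < F^- < O^2- < N^3-. Mg^2+ has 1 below it and 4 above. That's 4.

4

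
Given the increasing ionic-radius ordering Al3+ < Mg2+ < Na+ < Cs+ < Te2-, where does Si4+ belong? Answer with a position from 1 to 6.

Tabulating Z and e⁻: Si4+ (Z=14, 10 e⁻), Al3+ (Z=13, 10 e⁻), Mg2+ (Z=12, 10 e⁻), Na+ (Z=11, 10 e⁻), Cs+ (Z=55, 54 e⁻), Te2- (Z=52, 54 e⁻). Si4+ < Al3+ (both 10 e⁻, Z=14>13); Al3+ < Mg2+ (both 10 e⁻, Z=13>12); Mg2+ < Na+ (both 10 e⁻, Z=12>11); Na+ < Cs+ (same group, period 3 vs 6); Cs+ < Te2- (isoelectronic, higher Z=55 is smaller).
The complete sequence is Si4+ < Al3+ < Mg2+ < Na+ < Cs+ < Te2-. Si4+ sits at position 1.

1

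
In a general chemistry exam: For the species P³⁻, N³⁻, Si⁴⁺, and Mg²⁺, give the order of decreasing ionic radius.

Si⁴⁺ has 10 e⁻ (Z=14), Mg²⁺ has 10 e⁻ (Z=12), N³⁻ has 10 e⁻ (Z=7), P³⁻ has 18 e⁻ (Z=15). Si⁴⁺ < Mg²⁺ (both 10 e⁻, Z=14>12); Mg²⁺ < N³⁻ (both 10 e⁻, Z=12>7); N³⁻ < P³⁻ (same group, 1 shell fewer).

P³⁻ > N³⁻ > Mg²⁺ > Si⁴⁺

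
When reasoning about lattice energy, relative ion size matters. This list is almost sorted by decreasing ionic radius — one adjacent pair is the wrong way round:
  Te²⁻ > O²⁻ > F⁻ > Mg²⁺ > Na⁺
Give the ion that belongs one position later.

Mg²⁺

Check each adjacent pair. Mg²⁺ and Na⁺ are reversed: they are isoelectronic (10 e⁻) and Mg has more protons than Na (12 vs 11), making Mg²⁺ smaller. No other neighbouring pair contradicts the periodic trends, so Mg²⁺ is the ion listed too early.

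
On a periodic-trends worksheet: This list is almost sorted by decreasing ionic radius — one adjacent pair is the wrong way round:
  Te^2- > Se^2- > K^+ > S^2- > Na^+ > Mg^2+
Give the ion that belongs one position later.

K^+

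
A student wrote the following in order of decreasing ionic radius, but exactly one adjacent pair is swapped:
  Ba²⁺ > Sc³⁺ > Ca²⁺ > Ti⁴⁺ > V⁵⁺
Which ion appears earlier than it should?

The pair Sc³⁺, Ca²⁺ is the wrong way round — both have 18 electrons but Z(Sc)=21 > Z(Ca)=20, so Sc³⁺ should be the smaller of the two. All other adjacent pairs agree with periodic trends, so Sc³⁺ is the misplaced ion.

Sc³⁺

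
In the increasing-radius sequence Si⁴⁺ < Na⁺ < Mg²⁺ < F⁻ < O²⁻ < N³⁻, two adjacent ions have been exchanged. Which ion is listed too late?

Mg²⁺

Compare adjacent ions: both have 10 electrons but Z(Mg)=12 > Z(Na)=11, so Mg²⁺ should be the smaller of the two — yet in this increasing list Na⁺ sits before Mg²⁺. Nothing else is reversed, so Mg²⁺ should move one place to the left.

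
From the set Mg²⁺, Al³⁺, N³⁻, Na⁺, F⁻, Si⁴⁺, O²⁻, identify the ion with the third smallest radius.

All of these have 10 electrons (isoelectronic). With the same electron cloud, the ion with the most protons pulls it in tightest. Nuclear charges: Si⁴⁺ (Z=14), Al³⁺ (Z=13), Mg²⁺ (Z=12), Na⁺ (Z=11), F⁻ (Z=9), O²⁻ (Z=8), N³⁻ (Z=7). Highest Z is smallest.
Full ascending order: Si⁴⁺ < Al³⁺ < Mg²⁺ < Na⁺ < F⁻ < O²⁻ < N³⁻. Counting from the smallest, position 3 is Mg²⁺.

Mg²⁺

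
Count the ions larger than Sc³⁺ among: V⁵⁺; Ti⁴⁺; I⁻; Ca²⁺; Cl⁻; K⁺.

Electron counts and nuclear charges: V⁵⁺ (Z=23, 18 e⁻), Ti⁴⁺ (Z=22, 18 e⁻), Sc³⁺ (Z=21, 18 e⁻), Ca²⁺ (Z=20, 18 e⁻), K⁺ (Z=19, 18 e⁻), Cl⁻ (Z=17, 18 e⁻), I⁻ (Z=53, 54 e⁻). V⁵⁺ < Ti⁴⁺ (both 18 e⁻, Z=23>22); Ti⁴⁺ < Sc³⁺ (both 18 e⁻, Z=22>21); Sc³⁺ < Ca²⁺ (both 18 e⁻, Z=21>20); Ca²⁺ < K⁺ (both 18 e⁻, Z=20>19); K⁺ < Cl⁻ (isoelectronic, higher Z=19 is smaller); Cl⁻ < I⁻ (same group, 2 shells fewer).
Ordering all of them (including Sc³⁺) by radius gives V⁵⁺ < Ti⁴⁺ < Sc³⁺ < Ca²⁺ < K⁺ < Cl⁻ < I⁻. That's 4.

4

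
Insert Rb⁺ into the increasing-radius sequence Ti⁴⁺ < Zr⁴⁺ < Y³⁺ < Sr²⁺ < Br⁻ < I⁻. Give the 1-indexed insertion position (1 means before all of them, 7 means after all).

Work out protons and electrons: Ti⁴⁺: 18 e⁻, Z=22, Zr⁴⁺: 36 e⁻, Z=40, Y³⁺: 36 e⁻, Z=39, Sr²⁺: 36 e⁻, Z=38, Rb⁺: 36 e⁻, Z=37, Br⁻: 36 e⁻, Z=35, I⁻: 54 e⁻, Z=53. Ti⁴⁺ < Zr⁴⁺ (same group, period 4 vs 5); Zr⁴⁺ < Y³⁺ (both 36 e⁻, Z=40>39); Y³⁺ < Sr²⁺ (both 36 e⁻, Z=39>38); Sr²⁺ < Rb⁺ (isoelectronic, higher Z=38 is smaller); Rb⁺ < Br⁻ (both 36 e⁻, Z=37>35); Br⁻ < I⁻ (same group, 1 shell fewer).
Merged order: Ti⁴⁺ < Zr⁴⁺ < Y³⁺ < Sr²⁺ < Rb⁺ < Br⁻ < I⁻ — Rb⁺ is number 5.

5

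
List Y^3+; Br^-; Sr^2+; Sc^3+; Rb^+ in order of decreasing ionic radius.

Br^- > Rb^+ > Sr^2+ > Y^3+ > Sc^3+

Electron counts and nuclear charges: Sc^3+ has 18 e⁻ (Z=21), Y^3+ has 36 e⁻ (Z=39), Sr^2+ has 36 e⁻ (Z=38), Rb^+ has 36 e⁻ (Z=37), Br^- has 36 e⁻ (Z=35). Sc^3+ < Y^3+ (same group, 1 shell fewer); Y^3+ < Sr^2+ (both 36 e⁻, Z=39>38); Sr^2+ < Rb^+ (isoelectronic, higher Z=38 is smaller); Rb^+ < Br^- (both 36 e⁻, Z=37>35).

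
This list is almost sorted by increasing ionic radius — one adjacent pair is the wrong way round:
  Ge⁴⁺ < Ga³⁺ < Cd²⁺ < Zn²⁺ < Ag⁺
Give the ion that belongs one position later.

Cd²⁺

Compare adjacent ions: both in group 12 with the same charge; Zn²⁺ (period 4) has the smaller radius — yet in this increasing list Cd²⁺ sits before Zn²⁺. Nothing else is reversed, so Cd²⁺ should move one place to the right.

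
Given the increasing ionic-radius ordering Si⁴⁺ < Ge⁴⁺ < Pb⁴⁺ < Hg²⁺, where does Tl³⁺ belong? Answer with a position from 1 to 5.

Electron counts and nuclear charges: Si⁴⁺: 10 e⁻, Z=14, Ge⁴⁺: 28 e⁻, Z=32, Pb⁴⁺: 78 e⁻, Z=82, Tl³⁺: 78 e⁻, Z=81, Hg²⁺: 78 e⁻, Z=80. Si⁴⁺ < Ge⁴⁺ (same group, period 3 vs 4); Ge⁴⁺ < Pb⁴⁺ (same group, 2 shells fewer); Pb⁴⁺ < Tl³⁺ (isoelectronic, higher Z=82 is smaller); Tl³⁺ < Hg²⁺ (isoelectronic, higher Z=81 is smaller).
With Tl³⁺ included the full order is Si⁴⁺ < Ge⁴⁺ < Pb⁴⁺ < Tl³⁺ < Hg²⁺, so it takes position 4.

4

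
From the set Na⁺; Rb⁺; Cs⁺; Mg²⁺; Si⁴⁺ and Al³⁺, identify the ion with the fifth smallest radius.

Electron counts and nuclear charges: Si⁴⁺: 10 e⁻, Z=14, Al³⁺: 10 e⁻, Z=13, Mg²⁺: 10 e⁻, Z=12, Na⁺: 10 e⁻, Z=11, Rb⁺: 36 e⁻, Z=37, Cs⁺: 54 e⁻, Z=55. Si⁴⁺ < Al³⁺ (both 10 e⁻, Z=14>13); Al³⁺ < Mg²⁺ (isoelectronic, higher Z=13 is smaller); Mg²⁺ < Na⁺ (isoelectronic, higher Z=12 is smaller); Na⁺ < Rb⁺ (same group, 2 shells fewer); Rb⁺ < Cs⁺ (same group, period 5 vs 6).
Ordering: Si⁴⁺ < Al³⁺ < Mg²⁺ < Na⁺ < Rb⁺ < Cs⁺. The fifth smallest is Rb⁺.

Rb⁺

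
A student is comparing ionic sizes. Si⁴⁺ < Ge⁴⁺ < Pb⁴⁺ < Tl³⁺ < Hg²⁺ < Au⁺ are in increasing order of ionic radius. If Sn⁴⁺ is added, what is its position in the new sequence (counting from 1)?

First list Z and electron count for each: Si⁴⁺: 10 e⁻, Z=14, Ge⁴⁺: 28 e⁻, Z=32, Sn⁴⁺: 46 e⁻, Z=50, Pb⁴⁺: 78 e⁻, Z=82, Tl³⁺: 78 e⁻, Z=81, Hg²⁺: 78 e⁻, Z=80, Au⁺: 78 e⁻, Z=79. Si⁴⁺ < Ge⁴⁺ (same group, period 3 vs 4); Ge⁴⁺ < Sn⁴⁺ (same group, 1 shell fewer); Sn⁴⁺ < Pb⁴⁺ (same group, period 5 vs 6); Pb⁴⁺ < Tl³⁺ (isoelectronic, higher Z=82 is smaller); Tl³⁺ < Hg²⁺ (isoelectronic, higher Z=81 is smaller); Hg²⁺ < Au⁺ (both 78 e⁻, Z=80>79).
Putting Sn⁴⁺ in gives Si⁴⁺ < Ge⁴⁺ < Sn⁴⁺ < Pb⁴⁺ < Tl³⁺ < Hg²⁺ < Au⁺; it lands at slot 3.

3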